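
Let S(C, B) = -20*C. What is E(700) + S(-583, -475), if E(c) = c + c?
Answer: 13060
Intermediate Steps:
E(c) = 2*c
E(700) + S(-583, -475) = 2*700 - 20*(-583) = 1400 + 11660 = 13060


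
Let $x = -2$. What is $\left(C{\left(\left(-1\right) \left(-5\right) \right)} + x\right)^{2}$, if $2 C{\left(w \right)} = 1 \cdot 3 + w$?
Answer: $4$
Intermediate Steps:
$C{\left(w \right)} = \frac{3}{2} + \frac{w}{2}$ ($C{\left(w \right)} = \frac{1 \cdot 3 + w}{2} = \frac{3 + w}{2} = \frac{3}{2} + \frac{w}{2}$)
$\left(C{\left(\left(-1\right) \left(-5\right) \right)} + x\right)^{2} = \left(\left(\frac{3}{2} + \frac{\left(-1\right) \left(-5\right)}{2}\right) - 2\right)^{2} = \left(\left(\frac{3}{2} + \frac{1}{2} \cdot 5\right) - 2\right)^{2} = \left(\left(\frac{3}{2} + \frac{5}{2}\right) - 2\right)^{2} = \left(4 - 2\right)^{2} = 2^{2} = 4$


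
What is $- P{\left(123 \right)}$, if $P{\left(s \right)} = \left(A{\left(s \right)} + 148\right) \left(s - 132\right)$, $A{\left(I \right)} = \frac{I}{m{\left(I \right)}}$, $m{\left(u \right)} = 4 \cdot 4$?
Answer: $\frac{22419}{16} \approx 1401.2$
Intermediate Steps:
$m{\left(u \right)} = 16$
$A{\left(I \right)} = \frac{I}{16}$
$P{\left(s \right)} = \left(-132 + s\right) \left(148 + \frac{s}{16}\right)$ ($P{\left(s \right)} = \left(\frac{s}{16} + 148\right) \left(s - 132\right) = \left(148 + \frac{s}{16}\right) \left(-132 + s\right) = \left(-132 + s\right) \left(148 + \frac{s}{16}\right)$)
$- P{\left(123 \right)} = - (-19536 + \frac{123^{2}}{16} + \frac{559}{4} \cdot 123) = - (-19536 + \frac{1}{16} \cdot 15129 + \frac{68757}{4}) = - (-19536 + \frac{15129}{16} + \frac{68757}{4}) = \left(-1\right) \left(- \frac{22419}{16}\right) = \frac{22419}{16}$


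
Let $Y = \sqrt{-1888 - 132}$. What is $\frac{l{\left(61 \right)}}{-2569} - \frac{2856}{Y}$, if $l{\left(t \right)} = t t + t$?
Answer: $- \frac{3782}{2569} + \frac{1428 i \sqrt{505}}{505} \approx -1.4722 + 63.545 i$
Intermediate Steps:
$l{\left(t \right)} = t + t^{2}$ ($l{\left(t \right)} = t^{2} + t = t + t^{2}$)
$Y = 2 i \sqrt{505}$ ($Y = \sqrt{-2020} = 2 i \sqrt{505} \approx 44.944 i$)
$\frac{l{\left(61 \right)}}{-2569} - \frac{2856}{Y} = \frac{61 \left(1 + 61\right)}{-2569} - \frac{2856}{2 i \sqrt{505}} = 61 \cdot 62 \left(- \frac{1}{2569}\right) - 2856 \left(- \frac{i \sqrt{505}}{1010}\right) = 3782 \left(- \frac{1}{2569}\right) + \frac{1428 i \sqrt{505}}{505} = - \frac{3782}{2569} + \frac{1428 i \sqrt{505}}{505}$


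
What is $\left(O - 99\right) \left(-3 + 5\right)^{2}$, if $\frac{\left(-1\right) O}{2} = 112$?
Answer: $-1292$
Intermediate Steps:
$O = -224$ ($O = \left(-2\right) 112 = -224$)
$\left(O - 99\right) \left(-3 + 5\right)^{2} = \left(-224 - 99\right) \left(-3 + 5\right)^{2} = - 323 \cdot 2^{2} = \left(-323\right) 4 = -1292$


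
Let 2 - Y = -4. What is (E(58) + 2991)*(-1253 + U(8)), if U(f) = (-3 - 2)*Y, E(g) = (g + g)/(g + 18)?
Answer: -72948814/19 ≈ -3.8394e+6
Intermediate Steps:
Y = 6 (Y = 2 - 1*(-4) = 2 + 4 = 6)
E(g) = 2*g/(18 + g) (E(g) = (2*g)/(18 + g) = 2*g/(18 + g))
U(f) = -30 (U(f) = (-3 - 2)*6 = -5*6 = -30)
(E(58) + 2991)*(-1253 + U(8)) = (2*58/(18 + 58) + 2991)*(-1253 - 30) = (2*58/76 + 2991)*(-1283) = (2*58*(1/76) + 2991)*(-1283) = (29/19 + 2991)*(-1283) = (56858/19)*(-1283) = -72948814/19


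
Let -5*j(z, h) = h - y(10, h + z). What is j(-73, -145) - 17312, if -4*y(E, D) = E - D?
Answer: -86472/5 ≈ -17294.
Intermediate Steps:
y(E, D) = -E/4 + D/4 (y(E, D) = -(E - D)/4 = -E/4 + D/4)
j(z, h) = -½ - 3*h/20 + z/20 (j(z, h) = -(h - (-¼*10 + (h + z)/4))/5 = -(h - (-5/2 + (h/4 + z/4)))/5 = -(h - (-5/2 + h/4 + z/4))/5 = -(h + (5/2 - h/4 - z/4))/5 = -(5/2 - z/4 + 3*h/4)/5 = -½ - 3*h/20 + z/20)
j(-73, -145) - 17312 = (-½ - 3/20*(-145) + (1/20)*(-73)) - 17312 = (-½ + 87/4 - 73/20) - 17312 = 88/5 - 17312 = -86472/5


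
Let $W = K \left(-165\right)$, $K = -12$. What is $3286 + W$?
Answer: $5266$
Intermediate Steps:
$W = 1980$ ($W = \left(-12\right) \left(-165\right) = 1980$)
$3286 + W = 3286 + 1980 = 5266$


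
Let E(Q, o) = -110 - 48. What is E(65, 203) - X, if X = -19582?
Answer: 19424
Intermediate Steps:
E(Q, o) = -158
E(65, 203) - X = -158 - 1*(-19582) = -158 + 19582 = 19424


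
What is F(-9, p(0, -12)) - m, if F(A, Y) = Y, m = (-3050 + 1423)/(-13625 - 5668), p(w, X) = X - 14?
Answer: -503245/19293 ≈ -26.084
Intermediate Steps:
p(w, X) = -14 + X
m = 1627/19293 (m = -1627/(-19293) = -1627*(-1/19293) = 1627/19293 ≈ 0.084331)
F(-9, p(0, -12)) - m = (-14 - 12) - 1*1627/19293 = -26 - 1627/19293 = -503245/19293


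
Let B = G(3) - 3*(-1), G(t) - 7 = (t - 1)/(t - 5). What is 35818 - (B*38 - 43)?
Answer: 35519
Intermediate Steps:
G(t) = 7 + (-1 + t)/(-5 + t) (G(t) = 7 + (t - 1)/(t - 5) = 7 + (-1 + t)/(-5 + t))
B = 9 (B = 4*(-9 + 2*3)/(-5 + 3) - 3*(-1) = 4*(-9 + 6)/(-2) + 3 = 4*(-½)*(-3) + 3 = 6 + 3 = 9)
35818 - (B*38 - 43) = 35818 - (9*38 - 43) = 35818 - (342 - 43) = 35818 - 1*299 = 35818 - 299 = 35519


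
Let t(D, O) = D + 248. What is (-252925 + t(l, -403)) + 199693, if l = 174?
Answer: -52810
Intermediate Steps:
t(D, O) = 248 + D
(-252925 + t(l, -403)) + 199693 = (-252925 + (248 + 174)) + 199693 = (-252925 + 422) + 199693 = -252503 + 199693 = -52810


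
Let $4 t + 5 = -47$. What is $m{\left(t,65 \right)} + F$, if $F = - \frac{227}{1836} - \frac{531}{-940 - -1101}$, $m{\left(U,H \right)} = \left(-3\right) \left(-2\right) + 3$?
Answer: $\frac{1648901}{295596} \approx 5.5782$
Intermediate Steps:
$t = -13$ ($t = - \frac{5}{4} + \frac{1}{4} \left(-47\right) = - \frac{5}{4} - \frac{47}{4} = -13$)
$m{\left(U,H \right)} = 9$ ($m{\left(U,H \right)} = 6 + 3 = 9$)
$F = - \frac{1011463}{295596}$ ($F = \left(-227\right) \frac{1}{1836} - \frac{531}{-940 + 1101} = - \frac{227}{1836} - \frac{531}{161} = - \frac{1011463}{295596} \approx -3.4218$)
$m{\left(t,65 \right)} + F = 9 - \frac{1011463}{295596} = \frac{1648901}{295596}$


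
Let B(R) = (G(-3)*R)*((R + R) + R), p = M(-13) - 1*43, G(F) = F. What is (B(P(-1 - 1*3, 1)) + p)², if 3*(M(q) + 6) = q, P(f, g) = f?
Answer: 350464/9 ≈ 38940.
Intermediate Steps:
M(q) = -6 + q/3
p = -160/3 (p = (-6 + (⅓)*(-13)) - 1*43 = (-6 - 13/3) - 43 = -31/3 - 43 = -160/3 ≈ -53.333)
B(R) = -9*R² (B(R) = (-3*R)*((R + R) + R) = (-3*R)*(2*R + R) = (-3*R)*(3*R) = -9*R²)
(B(P(-1 - 1*3, 1)) + p)² = (-9*(-1 - 1*3)² - 160/3)² = (-9*(-1 - 3)² - 160/3)² = (-9*(-4)² - 160/3)² = (-9*16 - 160/3)² = (-144 - 160/3)² = (-592/3)² = 350464/9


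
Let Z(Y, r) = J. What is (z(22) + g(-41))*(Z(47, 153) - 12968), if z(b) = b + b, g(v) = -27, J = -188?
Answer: -223652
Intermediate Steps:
Z(Y, r) = -188
z(b) = 2*b
(z(22) + g(-41))*(Z(47, 153) - 12968) = (2*22 - 27)*(-188 - 12968) = (44 - 27)*(-13156) = 17*(-13156) = -223652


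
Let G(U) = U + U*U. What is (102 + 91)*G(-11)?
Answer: 21230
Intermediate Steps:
G(U) = U + U²
(102 + 91)*G(-11) = (102 + 91)*(-11*(1 - 11)) = 193*(-11*(-10)) = 193*110 = 21230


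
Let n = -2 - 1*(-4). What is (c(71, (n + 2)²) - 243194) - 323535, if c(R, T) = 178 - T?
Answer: -566567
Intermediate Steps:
n = 2 (n = -2 + 4 = 2)
(c(71, (n + 2)²) - 243194) - 323535 = ((178 - (2 + 2)²) - 243194) - 323535 = ((178 - 1*4²) - 243194) - 323535 = ((178 - 1*16) - 243194) - 323535 = ((178 - 16) - 243194) - 323535 = (162 - 243194) - 323535 = -243032 - 323535 = -566567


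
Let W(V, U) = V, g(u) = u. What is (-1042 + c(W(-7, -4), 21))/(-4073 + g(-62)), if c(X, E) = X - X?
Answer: 1042/4135 ≈ 0.25200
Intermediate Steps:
c(X, E) = 0
(-1042 + c(W(-7, -4), 21))/(-4073 + g(-62)) = (-1042 + 0)/(-4073 - 62) = -1042/(-4135) = -1042*(-1/4135) = 1042/4135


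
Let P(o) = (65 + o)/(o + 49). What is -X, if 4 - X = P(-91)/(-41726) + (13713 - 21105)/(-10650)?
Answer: -5141834603/1555336650 ≈ -3.3059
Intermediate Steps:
P(o) = (65 + o)/(49 + o)
X = 5141834603/1555336650 (X = 4 - (((65 - 91)/(49 - 91))/(-41726) + (13713 - 21105)/(-10650)) = 4 - ((-26/(-42))*(-1/41726) - 7392*(-1/10650)) = 4 - (-1/42*(-26)*(-1/41726) + 1232/1775) = 4 - ((13/21)*(-1/41726) + 1232/1775) = 4 - (-13/876246 + 1232/1775) = 4 - 1*1079511997/1555336650 = 4 - 1079511997/1555336650 = 5141834603/1555336650 ≈ 3.3059)
-X = -1*5141834603/1555336650 = -5141834603/1555336650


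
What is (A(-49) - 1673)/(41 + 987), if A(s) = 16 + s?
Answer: -853/514 ≈ -1.6595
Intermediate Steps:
(A(-49) - 1673)/(41 + 987) = ((16 - 49) - 1673)/(41 + 987) = (-33 - 1673)/1028 = -1706*1/1028 = -853/514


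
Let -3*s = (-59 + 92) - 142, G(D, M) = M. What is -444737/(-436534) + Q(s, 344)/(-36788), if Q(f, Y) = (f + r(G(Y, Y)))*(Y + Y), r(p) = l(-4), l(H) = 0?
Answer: 4086599135/12044409594 ≈ 0.33929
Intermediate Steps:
s = 109/3 (s = -((-59 + 92) - 142)/3 = -(33 - 142)/3 = -1/3*(-109) = 109/3 ≈ 36.333)
r(p) = 0
Q(f, Y) = 2*Y*f (Q(f, Y) = (f + 0)*(Y + Y) = f*(2*Y) = 2*Y*f)
-444737/(-436534) + Q(s, 344)/(-36788) = -444737/(-436534) + (2*344*(109/3))/(-36788) = -444737*(-1/436534) + (74992/3)*(-1/36788) = 444737/436534 - 18748/27591 = 4086599135/12044409594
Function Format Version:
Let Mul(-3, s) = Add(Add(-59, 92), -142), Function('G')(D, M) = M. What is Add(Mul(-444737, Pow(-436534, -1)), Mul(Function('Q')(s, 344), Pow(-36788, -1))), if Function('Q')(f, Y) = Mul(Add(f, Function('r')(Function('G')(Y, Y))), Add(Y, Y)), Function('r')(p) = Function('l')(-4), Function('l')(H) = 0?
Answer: Rational(4086599135, 12044409594) ≈ 0.33929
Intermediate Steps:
s = Rational(109, 3) (s = Mul(Rational(-1, 3), Add(Add(-59, 92), -142)) = Mul(Rational(-1, 3), Add(33, -142)) = Mul(Rational(-1, 3), -109) = Rational(109, 3) ≈ 36.333)
Function('r')(p) = 0
Function('Q')(f, Y) = Mul(2, Y, f) (Function('Q')(f, Y) = Mul(Add(f, 0), Add(Y, Y)) = Mul(f, Mul(2, Y)) = Mul(2, Y, f))
Add(Mul(-444737, Pow(-436534, -1)), Mul(Function('Q')(s, 344), Pow(-36788, -1))) = Add(Mul(-444737, Pow(-436534, -1)), Mul(Mul(2, 344, Rational(109, 3)), Pow(-36788, -1))) = Add(Mul(-444737, Rational(-1, 436534)), Mul(Rational(74992, 3), Rational(-1, 36788))) = Add(Rational(444737, 436534), Rational(-18748, 27591)) = Rational(4086599135, 12044409594)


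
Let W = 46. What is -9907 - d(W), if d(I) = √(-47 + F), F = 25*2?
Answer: -9907 - √3 ≈ -9908.7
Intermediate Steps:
F = 50
d(I) = √3 (d(I) = √(-47 + 50) = √3)
-9907 - d(W) = -9907 - √3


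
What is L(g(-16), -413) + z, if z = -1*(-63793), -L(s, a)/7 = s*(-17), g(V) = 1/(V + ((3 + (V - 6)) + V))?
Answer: 191372/3 ≈ 63791.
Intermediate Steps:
g(V) = 1/(-3 + 3*V) (g(V) = 1/(V + ((3 + (-6 + V)) + V)) = 1/(V + ((-3 + V) + V)) = 1/(V + (-3 + 2*V)) = 1/(-3 + 3*V))
L(s, a) = 119*s (L(s, a) = -7*s*(-17) = -(-119)*s = 119*s)
z = 63793
L(g(-16), -413) + z = 119*(1/(3*(-1 - 16))) + 63793 = 119*((⅓)/(-17)) + 63793 = 119*((⅓)*(-1/17)) + 63793 = 119*(-1/51) + 63793 = -7/3 + 63793 = 191372/3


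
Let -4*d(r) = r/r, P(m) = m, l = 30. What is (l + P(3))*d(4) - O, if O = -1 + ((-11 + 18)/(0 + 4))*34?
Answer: -267/4 ≈ -66.750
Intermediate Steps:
d(r) = -¼ (d(r) = -r/(4*r) = -¼*1 = -¼)
O = 117/2 (O = -1 + (7/4)*34 = -1 + 119/2 = 117/2 ≈ 58.500)
(l + P(3))*d(4) - O = (30 + 3)*(-¼) - 1*117/2 = 33*(-¼) - 117/2 = -33/4 - 117/2 = -267/4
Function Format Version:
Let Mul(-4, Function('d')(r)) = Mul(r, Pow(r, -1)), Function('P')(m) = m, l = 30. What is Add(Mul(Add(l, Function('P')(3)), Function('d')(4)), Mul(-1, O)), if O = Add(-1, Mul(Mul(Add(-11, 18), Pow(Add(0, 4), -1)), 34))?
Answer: Rational(-267, 4) ≈ -66.750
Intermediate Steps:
Function('d')(r) = Rational(-1, 4) (Function('d')(r) = Mul(Rational(-1, 4), Mul(r, Pow(r, -1))) = Mul(Rational(-1, 4), 1) = Rational(-1, 4))
O = Rational(117, 2) (O = Add(-1, Mul(Mul(7, Pow(4, -1)), 34)) = Add(-1, Mul(Mul(7, Rational(1, 4)), 34)) = Add(-1, Mul(Rational(7, 4), 34)) = Add(-1, Rational(119, 2)) = Rational(117, 2) ≈ 58.500)
Add(Mul(Add(l, Function('P')(3)), Function('d')(4)), Mul(-1, O)) = Add(Mul(Add(30, 3), Rational(-1, 4)), Mul(-1, Rational(117, 2))) = Add(Mul(33, Rational(-1, 4)), Rational(-117, 2)) = Add(Rational(-33, 4), Rational(-117, 2)) = Rational(-267, 4)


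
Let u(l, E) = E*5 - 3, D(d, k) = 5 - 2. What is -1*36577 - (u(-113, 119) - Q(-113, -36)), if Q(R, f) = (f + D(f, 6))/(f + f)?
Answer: -892045/24 ≈ -37169.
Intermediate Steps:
D(d, k) = 3
u(l, E) = -3 + 5*E (u(l, E) = 5*E - 3 = -3 + 5*E)
Q(R, f) = (3 + f)/(2*f) (Q(R, f) = (f + 3)/(f + f) = (3 + f)/((2*f)) = (3 + f)*(1/(2*f)) = (3 + f)/(2*f))
-1*36577 - (u(-113, 119) - Q(-113, -36)) = -1*36577 - ((-3 + 5*119) - (3 - 36)/(2*(-36))) = -36577 - ((-3 + 595) - (-1)*(-33)/(2*36)) = -36577 - (592 - 1*11/24) = -36577 - (592 - 11/24) = -36577 - 1*14197/24 = -36577 - 14197/24 = -892045/24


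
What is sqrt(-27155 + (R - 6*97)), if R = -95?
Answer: 14*I*sqrt(142) ≈ 166.83*I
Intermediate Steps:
sqrt(-27155 + (R - 6*97)) = sqrt(-27155 + (-95 - 6*97)) = sqrt(-27155 + (-95 - 582)) = sqrt(-27155 - 677) = sqrt(-27832) = 14*I*sqrt(142)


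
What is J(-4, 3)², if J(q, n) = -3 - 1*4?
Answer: 49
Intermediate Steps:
J(q, n) = -7 (J(q, n) = -3 - 4 = -7)
J(-4, 3)² = (-7)² = 49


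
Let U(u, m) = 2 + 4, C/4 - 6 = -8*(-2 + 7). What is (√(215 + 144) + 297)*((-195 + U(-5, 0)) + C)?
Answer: -96525 - 325*√359 ≈ -1.0268e+5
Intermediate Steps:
C = -136 (C = 24 + 4*(-8*(-2 + 7)) = 24 + 4*(-8*5) = 24 + 4*(-40) = 24 - 160 = -136)
U(u, m) = 6
(√(215 + 144) + 297)*((-195 + U(-5, 0)) + C) = (√(215 + 144) + 297)*((-195 + 6) - 136) = (√359 + 297)*(-189 - 136) = (297 + √359)*(-325) = -96525 - 325*√359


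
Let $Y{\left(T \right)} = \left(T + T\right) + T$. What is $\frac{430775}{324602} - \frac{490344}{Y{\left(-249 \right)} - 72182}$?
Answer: $\frac{190582633063}{23672899258} \approx 8.0507$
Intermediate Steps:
$Y{\left(T \right)} = 3 T$ ($Y{\left(T \right)} = 2 T + T = 3 T$)
$\frac{430775}{324602} - \frac{490344}{Y{\left(-249 \right)} - 72182} = \frac{430775}{324602} - \frac{490344}{3 \left(-249\right) - 72182} = 430775 \cdot \frac{1}{324602} - \frac{490344}{-747 - 72182} = \frac{430775}{324602} - \frac{490344}{-72929} = \frac{430775}{324602} - - \frac{490344}{72929} = \frac{430775}{324602} + \frac{490344}{72929} = \frac{190582633063}{23672899258}$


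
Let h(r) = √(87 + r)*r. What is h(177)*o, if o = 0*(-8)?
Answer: 0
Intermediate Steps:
h(r) = r*√(87 + r)
o = 0
h(177)*o = (177*√(87 + 177))*0 = (177*√264)*0 = (177*(2*√66))*0 = (354*√66)*0 = 0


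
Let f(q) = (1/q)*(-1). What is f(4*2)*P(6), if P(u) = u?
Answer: -¾ ≈ -0.75000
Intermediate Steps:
f(q) = -1/q
f(4*2)*P(6) = -1/(4*2)*6 = -1/8*6 = -1*⅛*6 = -⅛*6 = -¾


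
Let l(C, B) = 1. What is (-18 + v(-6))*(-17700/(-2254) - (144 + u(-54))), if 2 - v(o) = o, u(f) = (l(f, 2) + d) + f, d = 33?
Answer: 1308980/1127 ≈ 1161.5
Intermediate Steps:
u(f) = 34 + f (u(f) = (1 + 33) + f = 34 + f)
v(o) = 2 - o
(-18 + v(-6))*(-17700/(-2254) - (144 + u(-54))) = (-18 + (2 - 1*(-6)))*(-17700/(-2254) - (144 + (34 - 54))) = (-18 + (2 + 6))*(-17700*(-1/2254) - (144 - 20)) = (-18 + 8)*(8850/1127 - 1*124) = -10*(8850/1127 - 124) = -10*(-130898/1127) = 1308980/1127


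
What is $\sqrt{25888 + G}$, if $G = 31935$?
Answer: $\sqrt{57823} \approx 240.46$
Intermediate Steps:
$\sqrt{25888 + G} = \sqrt{25888 + 31935} = \sqrt{57823}$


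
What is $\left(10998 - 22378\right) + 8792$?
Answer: $-2588$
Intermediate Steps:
$\left(10998 - 22378\right) + 8792 = -11380 + 8792 = -2588$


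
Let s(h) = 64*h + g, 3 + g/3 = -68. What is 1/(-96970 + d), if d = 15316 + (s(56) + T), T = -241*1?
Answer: -1/78524 ≈ -1.2735e-5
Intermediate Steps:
g = -213 (g = -9 + 3*(-68) = -9 - 204 = -213)
s(h) = -213 + 64*h (s(h) = 64*h - 213 = -213 + 64*h)
T = -241
d = 18446 (d = 15316 + ((-213 + 64*56) - 241) = 15316 + ((-213 + 3584) - 241) = 15316 + (3371 - 241) = 15316 + 3130 = 18446)
1/(-96970 + d) = 1/(-96970 + 18446) = 1/(-78524) = -1/78524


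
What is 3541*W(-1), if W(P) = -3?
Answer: -10623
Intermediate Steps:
3541*W(-1) = 3541*(-3) = -10623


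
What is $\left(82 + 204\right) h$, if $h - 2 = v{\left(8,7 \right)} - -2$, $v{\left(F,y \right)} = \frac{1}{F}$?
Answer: $\frac{4719}{4} \approx 1179.8$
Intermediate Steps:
$h = \frac{33}{8}$ ($h = 2 + \left(\frac{1}{8} - -2\right) = 2 + \left(\frac{1}{8} + 2\right) = 2 + \frac{17}{8} = \frac{33}{8} \approx 4.125$)
$\left(82 + 204\right) h = \left(82 + 204\right) \frac{33}{8} = 286 \cdot \frac{33}{8} = \frac{4719}{4}$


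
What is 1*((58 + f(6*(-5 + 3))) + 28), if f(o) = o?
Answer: 74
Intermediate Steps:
1*((58 + f(6*(-5 + 3))) + 28) = 1*((58 + 6*(-5 + 3)) + 28) = 1*((58 + 6*(-2)) + 28) = 1*((58 - 12) + 28) = 1*(46 + 28) = 1*74 = 74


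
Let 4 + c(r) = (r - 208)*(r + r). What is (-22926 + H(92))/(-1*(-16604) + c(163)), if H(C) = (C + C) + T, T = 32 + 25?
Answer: -4537/386 ≈ -11.754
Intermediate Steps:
T = 57
H(C) = 57 + 2*C (H(C) = (C + C) + 57 = 2*C + 57 = 57 + 2*C)
c(r) = -4 + 2*r*(-208 + r) (c(r) = -4 + (r - 208)*(r + r) = -4 + (-208 + r)*(2*r) = -4 + 2*r*(-208 + r))
(-22926 + H(92))/(-1*(-16604) + c(163)) = (-22926 + (57 + 2*92))/(-1*(-16604) + (-4 - 416*163 + 2*163**2)) = (-22926 + (57 + 184))/(16604 + (-4 - 67808 + 2*26569)) = (-22926 + 241)/(16604 + (-4 - 67808 + 53138)) = -22685/(16604 - 14674) = -22685/1930 = -22685*1/1930 = -4537/386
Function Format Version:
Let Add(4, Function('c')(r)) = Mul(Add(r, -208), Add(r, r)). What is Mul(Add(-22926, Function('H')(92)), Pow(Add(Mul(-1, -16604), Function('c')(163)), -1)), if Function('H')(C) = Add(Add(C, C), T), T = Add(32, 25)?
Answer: Rational(-4537, 386) ≈ -11.754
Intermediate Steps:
T = 57
Function('H')(C) = Add(57, Mul(2, C)) (Function('H')(C) = Add(Add(C, C), 57) = Add(Mul(2, C), 57) = Add(57, Mul(2, C)))
Function('c')(r) = Add(-4, Mul(2, r, Add(-208, r))) (Function('c')(r) = Add(-4, Mul(Add(r, -208), Add(r, r))) = Add(-4, Mul(Add(-208, r), Mul(2, r))) = Add(-4, Mul(2, r, Add(-208, r))))
Mul(Add(-22926, Function('H')(92)), Pow(Add(Mul(-1, -16604), Function('c')(163)), -1)) = Mul(Add(-22926, Add(57, Mul(2, 92))), Pow(Add(Mul(-1, -16604), Add(-4, Mul(-416, 163), Mul(2, Pow(163, 2)))), -1)) = Mul(Add(-22926, Add(57, 184)), Pow(Add(16604, Add(-4, -67808, Mul(2, 26569))), -1)) = Mul(Add(-22926, 241), Pow(Add(16604, Add(-4, -67808, 53138)), -1)) = Mul(-22685, Pow(Add(16604, -14674), -1)) = Mul(-22685, Pow(1930, -1)) = Mul(-22685, Rational(1, 1930)) = Rational(-4537, 386)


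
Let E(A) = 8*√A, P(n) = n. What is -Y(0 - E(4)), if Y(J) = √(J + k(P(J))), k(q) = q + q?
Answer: -4*I*√3 ≈ -6.9282*I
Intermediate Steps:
k(q) = 2*q
Y(J) = √3*√J (Y(J) = √(J + 2*J) = √(3*J) = √3*√J)
-Y(0 - E(4)) = -√3*√(0 - 8*√4) = -√3*√(0 - 8*2) = -√3*√(0 - 1*16) = -√3*√(0 - 16) = -√3*√(-16) = -√3*4*I = -4*I*√3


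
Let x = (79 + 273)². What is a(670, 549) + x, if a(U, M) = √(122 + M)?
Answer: 123904 + √671 ≈ 1.2393e+5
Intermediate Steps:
x = 123904 (x = 352² = 123904)
a(670, 549) + x = √(122 + 549) + 123904 = √671 + 123904 = 123904 + √671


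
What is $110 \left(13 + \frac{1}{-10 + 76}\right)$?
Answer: $\frac{4295}{3} \approx 1431.7$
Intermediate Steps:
$110 \left(13 + \frac{1}{-10 + 76}\right) = 110 \left(13 + \frac{1}{66}\right) = 110 \cdot \frac{859}{66} = \frac{4295}{3}$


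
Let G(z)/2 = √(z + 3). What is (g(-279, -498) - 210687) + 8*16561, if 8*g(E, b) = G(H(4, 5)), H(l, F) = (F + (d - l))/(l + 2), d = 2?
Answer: -78199 + √14/8 ≈ -78199.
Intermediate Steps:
H(l, F) = (2 + F - l)/(2 + l) (H(l, F) = (F + (2 - l))/(l + 2) = (2 + F - l)/(2 + l))
G(z) = 2*√(3 + z) (G(z) = 2*√(z + 3) = 2*√(3 + z))
g(E, b) = √14/8 (g(E, b) = (2*√(3 + (2 + 5 - 1*4)/(2 + 4)))/8 = (2*√(3 + (2 + 5 - 4)/6))/8 = (2*√(3 + (⅙)*3))/8 = (2*√(3 + ½))/8 = (2*√(7/2))/8 = (2*(√14/2))/8 = √14/8)
(g(-279, -498) - 210687) + 8*16561 = (√14/8 - 210687) + 8*16561 = (-210687 + √14/8) + 132488 = -78199 + √14/8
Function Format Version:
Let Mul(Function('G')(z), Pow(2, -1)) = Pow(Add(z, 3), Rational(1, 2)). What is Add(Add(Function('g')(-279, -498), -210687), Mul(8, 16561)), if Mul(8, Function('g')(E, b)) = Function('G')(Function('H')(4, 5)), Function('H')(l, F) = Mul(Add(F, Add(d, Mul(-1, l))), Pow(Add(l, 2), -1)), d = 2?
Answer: Add(-78199, Mul(Rational(1, 8), Pow(14, Rational(1, 2)))) ≈ -78199.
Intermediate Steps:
Function('H')(l, F) = Mul(Pow(Add(2, l), -1), Add(2, F, Mul(-1, l))) (Function('H')(l, F) = Mul(Add(F, Add(2, Mul(-1, l))), Pow(Add(l, 2), -1)) = Mul(Add(2, F, Mul(-1, l)), Pow(Add(2, l), -1)) = Mul(Pow(Add(2, l), -1), Add(2, F, Mul(-1, l))))
Function('G')(z) = Mul(2, Pow(Add(3, z), Rational(1, 2))) (Function('G')(z) = Mul(2, Pow(Add(z, 3), Rational(1, 2))) = Mul(2, Pow(Add(3, z), Rational(1, 2))))
Function('g')(E, b) = Mul(Rational(1, 8), Pow(14, Rational(1, 2))) (Function('g')(E, b) = Mul(Rational(1, 8), Mul(2, Pow(Add(3, Mul(Pow(Add(2, 4), -1), Add(2, 5, Mul(-1, 4)))), Rational(1, 2)))) = Mul(Rational(1, 8), Mul(2, Pow(Add(3, Mul(Pow(6, -1), Add(2, 5, -4))), Rational(1, 2)))) = Mul(Rational(1, 8), Mul(2, Pow(Add(3, Mul(Rational(1, 6), 3)), Rational(1, 2)))) = Mul(Rational(1, 8), Mul(2, Pow(Add(3, Rational(1, 2)), Rational(1, 2)))) = Mul(Rational(1, 8), Mul(2, Pow(Rational(7, 2), Rational(1, 2)))) = Mul(Rational(1, 8), Mul(2, Mul(Rational(1, 2), Pow(14, Rational(1, 2))))) = Mul(Rational(1, 8), Pow(14, Rational(1, 2))))
Add(Add(Function('g')(-279, -498), -210687), Mul(8, 16561)) = Add(Add(Mul(Rational(1, 8), Pow(14, Rational(1, 2))), -210687), Mul(8, 16561)) = Add(Add(-210687, Mul(Rational(1, 8), Pow(14, Rational(1, 2)))), 132488) = Add(-78199, Mul(Rational(1, 8), Pow(14, Rational(1, 2))))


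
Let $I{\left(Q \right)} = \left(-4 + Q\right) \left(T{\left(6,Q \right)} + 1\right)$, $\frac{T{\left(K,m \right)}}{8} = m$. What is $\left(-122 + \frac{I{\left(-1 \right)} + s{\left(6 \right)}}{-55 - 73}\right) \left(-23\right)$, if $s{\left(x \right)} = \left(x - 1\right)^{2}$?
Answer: $\frac{90137}{32} \approx 2816.8$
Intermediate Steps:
$T{\left(K,m \right)} = 8 m$
$I{\left(Q \right)} = \left(1 + 8 Q\right) \left(-4 + Q\right)$ ($I{\left(Q \right)} = \left(-4 + Q\right) \left(8 Q + 1\right) = \left(-4 + Q\right) \left(1 + 8 Q\right) = \left(1 + 8 Q\right) \left(-4 + Q\right)$)
$s{\left(x \right)} = \left(-1 + x\right)^{2}$
$\left(-122 + \frac{I{\left(-1 \right)} + s{\left(6 \right)}}{-55 - 73}\right) \left(-23\right) = \left(-122 + \frac{\left(-4 - -31 + 8 \left(-1\right)^{2}\right) + \left(-1 + 6\right)^{2}}{-55 - 73}\right) \left(-23\right) = \left(-122 + \frac{\left(-4 + 31 + 8 \cdot 1\right) + 5^{2}}{-128}\right) \left(-23\right) = \left(-122 + \left(\left(-4 + 31 + 8\right) + 25\right) \left(- \frac{1}{128}\right)\right) \left(-23\right) = \left(-122 + \left(35 + 25\right) \left(- \frac{1}{128}\right)\right) \left(-23\right) = \left(-122 + 60 \left(- \frac{1}{128}\right)\right) \left(-23\right) = \left(-122 - \frac{15}{32}\right) \left(-23\right) = \left(- \frac{3919}{32}\right) \left(-23\right) = \frac{90137}{32}$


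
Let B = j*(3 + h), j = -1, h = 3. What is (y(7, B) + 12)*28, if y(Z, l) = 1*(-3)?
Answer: 252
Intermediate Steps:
B = -6 (B = -(3 + 3) = -1*6 = -6)
y(Z, l) = -3
(y(7, B) + 12)*28 = (-3 + 12)*28 = 9*28 = 252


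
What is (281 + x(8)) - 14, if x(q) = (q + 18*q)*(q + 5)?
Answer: 2243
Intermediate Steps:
x(q) = 19*q*(5 + q) (x(q) = (19*q)*(5 + q) = 19*q*(5 + q))
(281 + x(8)) - 14 = (281 + 19*8*(5 + 8)) - 14 = (281 + 19*8*13) - 14 = (281 + 1976) - 14 = 2257 - 14 = 2243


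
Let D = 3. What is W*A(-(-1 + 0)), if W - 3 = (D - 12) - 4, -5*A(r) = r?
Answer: 2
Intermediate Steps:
A(r) = -r/5
W = -10 (W = 3 + ((3 - 12) - 4) = 3 + (-9 - 4) = 3 - 13 = -10)
W*A(-(-1 + 0)) = -(-2)*(-(-1 + 0)) = -(-2)*(-1*(-1)) = -(-2) = -10*(-1/5) = 2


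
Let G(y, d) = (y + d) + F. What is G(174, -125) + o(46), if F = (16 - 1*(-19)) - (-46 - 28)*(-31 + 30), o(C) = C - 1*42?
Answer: 14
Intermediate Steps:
o(C) = -42 + C (o(C) = C - 42 = -42 + C)
F = -39 (F = (16 + 19) - (-74)*(-1) = 35 - 1*74 = 35 - 74 = -39)
G(y, d) = -39 + d + y (G(y, d) = (y + d) - 39 = (d + y) - 39 = -39 + d + y)
G(174, -125) + o(46) = (-39 - 125 + 174) + (-42 + 46) = 10 + 4 = 14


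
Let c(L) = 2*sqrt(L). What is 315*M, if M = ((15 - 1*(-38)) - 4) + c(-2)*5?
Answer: 15435 + 3150*I*sqrt(2) ≈ 15435.0 + 4454.8*I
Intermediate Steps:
M = 49 + 10*I*sqrt(2) (M = ((15 - 1*(-38)) - 4) + (2*sqrt(-2))*5 = ((15 + 38) - 4) + (2*(I*sqrt(2)))*5 = (53 - 4) + (2*I*sqrt(2))*5 = 49 + 10*I*sqrt(2) ≈ 49.0 + 14.142*I)
315*M = 315*(49 + 10*I*sqrt(2)) = 15435 + 3150*I*sqrt(2)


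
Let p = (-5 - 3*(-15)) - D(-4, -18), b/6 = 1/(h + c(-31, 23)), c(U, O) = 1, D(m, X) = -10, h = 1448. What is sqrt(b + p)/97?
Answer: 2*sqrt(2916354)/46851 ≈ 0.072901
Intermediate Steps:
b = 2/483 (b = 6/(1448 + 1) = 6/1449 = 6*(1/1449) = 2/483 ≈ 0.0041408)
p = 50 (p = (-5 - 3*(-15)) - 1*(-10) = (-5 + 45) + 10 = 40 + 10 = 50)
sqrt(b + p)/97 = sqrt(2/483 + 50)/97 = sqrt(24152/483)/97 = (2*sqrt(2916354)/483)/97 = 2*sqrt(2916354)/46851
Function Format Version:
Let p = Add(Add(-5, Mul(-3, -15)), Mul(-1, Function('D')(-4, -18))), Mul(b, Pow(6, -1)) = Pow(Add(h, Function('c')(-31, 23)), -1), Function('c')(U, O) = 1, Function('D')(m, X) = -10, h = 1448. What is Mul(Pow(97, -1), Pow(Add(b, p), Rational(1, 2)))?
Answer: Mul(Rational(2, 46851), Pow(2916354, Rational(1, 2))) ≈ 0.072901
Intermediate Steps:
b = Rational(2, 483) (b = Mul(6, Pow(Add(1448, 1), -1)) = Mul(6, Pow(1449, -1)) = Mul(6, Rational(1, 1449)) = Rational(2, 483) ≈ 0.0041408)
p = 50 (p = Add(Add(-5, Mul(-3, -15)), Mul(-1, -10)) = Add(Add(-5, 45), 10) = Add(40, 10) = 50)
Mul(Pow(97, -1), Pow(Add(b, p), Rational(1, 2))) = Mul(Pow(97, -1), Pow(Add(Rational(2, 483), 50), Rational(1, 2))) = Mul(Rational(1, 97), Pow(Rational(24152, 483), Rational(1, 2))) = Mul(Rational(1, 97), Mul(Rational(2, 483), Pow(2916354, Rational(1, 2)))) = Mul(Rational(2, 46851), Pow(2916354, Rational(1, 2)))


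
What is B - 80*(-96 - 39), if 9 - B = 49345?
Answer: -38536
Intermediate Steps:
B = -49336 (B = 9 - 1*49345 = 9 - 49345 = -49336)
B - 80*(-96 - 39) = -49336 - 80*(-96 - 39) = -49336 - 80*(-135) = -49336 - 1*(-10800) = -49336 + 10800 = -38536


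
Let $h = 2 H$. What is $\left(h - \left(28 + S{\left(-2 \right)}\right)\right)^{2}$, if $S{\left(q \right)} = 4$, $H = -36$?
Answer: $10816$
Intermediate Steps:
$h = -72$ ($h = 2 \left(-36\right) = -72$)
$\left(h - \left(28 + S{\left(-2 \right)}\right)\right)^{2} = \left(-72 - 32\right)^{2} = \left(-104\right)^{2} = 10816$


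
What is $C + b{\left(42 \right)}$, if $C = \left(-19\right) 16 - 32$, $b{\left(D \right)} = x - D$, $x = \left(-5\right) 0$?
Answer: $-378$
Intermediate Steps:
$x = 0$
$b{\left(D \right)} = - D$ ($b{\left(D \right)} = 0 - D = - D$)
$C = -336$ ($C = -304 - 32 = -336$)
$C + b{\left(42 \right)} = -336 - 42 = -378$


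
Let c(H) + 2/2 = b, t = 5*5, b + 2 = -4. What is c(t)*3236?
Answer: -22652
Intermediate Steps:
b = -6 (b = -2 - 4 = -6)
t = 25
c(H) = -7 (c(H) = -1 - 6 = -7)
c(t)*3236 = -7*3236 = -22652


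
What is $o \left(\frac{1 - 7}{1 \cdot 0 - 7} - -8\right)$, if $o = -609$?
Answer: $-5394$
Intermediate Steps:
$o \left(\frac{1 - 7}{1 \cdot 0 - 7} - -8\right) = - 609 \left(\frac{1 - 7}{1 \cdot 0 - 7} - -8\right) = - 609 \left(- \frac{6}{0 - 7} + 8\right) = - 609 \left(- \frac{6}{-7} + 8\right) = - 609 \left(\left(-6\right) \left(- \frac{1}{7}\right) + 8\right) = - 609 \left(\frac{6}{7} + 8\right) = \left(-609\right) \frac{62}{7} = -5394$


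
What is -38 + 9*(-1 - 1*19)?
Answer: -218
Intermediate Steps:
-38 + 9*(-1 - 1*19) = -38 + 9*(-1 - 19) = -38 + 9*(-20) = -38 - 180 = -218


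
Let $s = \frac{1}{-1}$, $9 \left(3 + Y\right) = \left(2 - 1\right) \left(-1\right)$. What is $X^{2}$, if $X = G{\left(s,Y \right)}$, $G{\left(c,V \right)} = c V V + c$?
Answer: $\frac{748225}{6561} \approx 114.04$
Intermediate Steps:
$Y = - \frac{28}{9}$ ($Y = -3 + \frac{\left(2 - 1\right) \left(-1\right)}{9} = -3 + \frac{1 \left(-1\right)}{9} = -3 + \frac{1}{9} \left(-1\right) = -3 - \frac{1}{9} = - \frac{28}{9} \approx -3.1111$)
$s = -1$
$G{\left(c,V \right)} = c + c V^{2}$ ($G{\left(c,V \right)} = V c V + c = c V^{2} + c = c + c V^{2}$)
$X = - \frac{865}{81}$ ($X = - (1 + \left(- \frac{28}{9}\right)^{2}) = - (1 + \frac{784}{81}) = \left(-1\right) \frac{865}{81} = - \frac{865}{81} \approx -10.679$)
$X^{2} = \left(- \frac{865}{81}\right)^{2} = \frac{748225}{6561}$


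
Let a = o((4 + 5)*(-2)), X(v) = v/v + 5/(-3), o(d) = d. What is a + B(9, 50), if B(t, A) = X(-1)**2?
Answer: -158/9 ≈ -17.556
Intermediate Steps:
X(v) = -2/3 (X(v) = 1 + 5*(-1/3) = 1 - 5/3 = -2/3)
B(t, A) = 4/9 (B(t, A) = (-2/3)**2 = 4/9)
a = -18 (a = (4 + 5)*(-2) = 9*(-2) = -18)
a + B(9, 50) = -18 + 4/9 = -158/9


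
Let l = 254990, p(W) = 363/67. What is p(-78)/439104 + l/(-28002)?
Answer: -1250297912599/137302990656 ≈ -9.1061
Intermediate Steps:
p(W) = 363/67 (p(W) = 363*(1/67) = 363/67)
p(-78)/439104 + l/(-28002) = (363/67)/439104 + 254990/(-28002) = (363/67)*(1/439104) + 254990*(-1/28002) = 121/9806656 - 127495/14001 = -1250297912599/137302990656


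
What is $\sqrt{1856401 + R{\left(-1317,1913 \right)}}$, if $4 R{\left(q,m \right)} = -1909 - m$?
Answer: $\frac{\sqrt{7421782}}{2} \approx 1362.1$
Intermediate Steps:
$R{\left(q,m \right)} = - \frac{1909}{4} - \frac{m}{4}$ ($R{\left(q,m \right)} = \frac{-1909 - m}{4} = - \frac{1909}{4} - \frac{m}{4}$)
$\sqrt{1856401 + R{\left(-1317,1913 \right)}} = \sqrt{1856401 - \frac{1911}{2}} = \sqrt{\frac{3710891}{2}} = \frac{\sqrt{7421782}}{2}$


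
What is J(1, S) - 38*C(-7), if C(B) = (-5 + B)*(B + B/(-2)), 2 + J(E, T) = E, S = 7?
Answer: -1597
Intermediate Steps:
J(E, T) = -2 + E
C(B) = B*(-5 + B)/2 (C(B) = (-5 + B)*(B + B*(-½)) = (-5 + B)*(B - B/2) = (-5 + B)*(B/2) = B*(-5 + B)/2)
J(1, S) - 38*C(-7) = (-2 + 1) - 19*(-7)*(-5 - 7) = -1 - 19*(-7)*(-12) = -1 - 38*42 = -1 - 1596 = -1597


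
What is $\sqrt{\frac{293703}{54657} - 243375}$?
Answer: $\frac{2 i \sqrt{20195539337514}}{18219} \approx 493.33 i$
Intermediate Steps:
$\sqrt{\frac{293703}{54657} - 243375} = \sqrt{293703 \cdot \frac{1}{54657} - 243375} = \sqrt{\frac{97901}{18219} - 243375} = \sqrt{- \frac{4433951224}{18219}} = \frac{2 i \sqrt{20195539337514}}{18219}$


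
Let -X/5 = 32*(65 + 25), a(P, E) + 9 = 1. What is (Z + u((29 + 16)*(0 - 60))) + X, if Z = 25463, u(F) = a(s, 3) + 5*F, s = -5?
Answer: -2445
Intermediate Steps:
a(P, E) = -8 (a(P, E) = -9 + 1 = -8)
u(F) = -8 + 5*F
X = -14400 (X = -160*(65 + 25) = -160*90 = -5*2880 = -14400)
(Z + u((29 + 16)*(0 - 60))) + X = (25463 + (-8 + 5*((29 + 16)*(0 - 60)))) - 14400 = (25463 + (-8 + 5*(45*(-60)))) - 14400 = (25463 + (-8 + 5*(-2700))) - 14400 = (25463 + (-8 - 13500)) - 14400 = (25463 - 13508) - 14400 = 11955 - 14400 = -2445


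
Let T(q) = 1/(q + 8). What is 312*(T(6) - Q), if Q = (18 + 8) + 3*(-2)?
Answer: -43524/7 ≈ -6217.7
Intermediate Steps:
T(q) = 1/(8 + q)
Q = 20 (Q = 26 - 6 = 20)
312*(T(6) - Q) = 312*(1/(8 + 6) - 1*20) = 312*(1/14 - 20) = 312*(-279/14) = -43524/7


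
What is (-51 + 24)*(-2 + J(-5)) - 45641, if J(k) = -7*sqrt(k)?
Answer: -45587 + 189*I*sqrt(5) ≈ -45587.0 + 422.62*I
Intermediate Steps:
(-51 + 24)*(-2 + J(-5)) - 45641 = (-51 + 24)*(-2 - 7*I*sqrt(5)) - 45641 = -27*(-2 - 7*I*sqrt(5)) - 45641 = (54 + 189*I*sqrt(5)) - 45641 = -45587 + 189*I*sqrt(5)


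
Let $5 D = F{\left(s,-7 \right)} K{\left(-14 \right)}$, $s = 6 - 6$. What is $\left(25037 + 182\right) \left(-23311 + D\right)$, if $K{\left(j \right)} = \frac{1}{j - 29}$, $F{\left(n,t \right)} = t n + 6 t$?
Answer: $- \frac{126393164237}{215} \approx -5.8788 \cdot 10^{8}$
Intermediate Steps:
$s = 0$ ($s = 6 - 6 = 0$)
$F{\left(n,t \right)} = 6 t + n t$ ($F{\left(n,t \right)} = n t + 6 t = 6 t + n t$)
$K{\left(j \right)} = \frac{1}{-29 + j}$
$D = \frac{42}{215}$ ($D = \frac{- 7 \left(6 + 0\right) \frac{1}{-29 - 14}}{5} = \frac{\left(-7\right) 6 \frac{1}{-43}}{5} = \frac{\left(-42\right) \left(- \frac{1}{43}\right)}{5} = \frac{1}{5} \cdot \frac{42}{43} = \frac{42}{215} \approx 0.19535$)
$\left(25037 + 182\right) \left(-23311 + D\right) = \left(25037 + 182\right) \left(-23311 + \frac{42}{215}\right) = 25219 \left(- \frac{5011823}{215}\right) = - \frac{126393164237}{215}$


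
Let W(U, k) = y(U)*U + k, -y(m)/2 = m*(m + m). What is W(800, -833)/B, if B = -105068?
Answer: 2048000833/105068 ≈ 19492.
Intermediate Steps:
y(m) = -4*m**2 (y(m) = -2*m*(m + m) = -2*m*2*m = -4*m**2)
W(U, k) = k - 4*U**3 (W(U, k) = (-4*U**2)*U + k = -4*U**3 + k = k - 4*U**3)
W(800, -833)/B = (-833 - 4*800**3)/(-105068) = (-833 - 4*512000000)*(-1/105068) = (-833 - 2048000000)*(-1/105068) = -2048000833*(-1/105068) = 2048000833/105068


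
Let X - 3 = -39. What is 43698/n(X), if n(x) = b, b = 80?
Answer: 21849/40 ≈ 546.22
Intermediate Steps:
X = -36 (X = 3 - 39 = -36)
n(x) = 80
43698/n(X) = 43698/80 = 43698*(1/80) = 21849/40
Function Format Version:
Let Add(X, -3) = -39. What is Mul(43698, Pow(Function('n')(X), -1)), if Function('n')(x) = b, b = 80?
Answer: Rational(21849, 40) ≈ 546.22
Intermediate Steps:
X = -36 (X = Add(3, -39) = -36)
Function('n')(x) = 80
Mul(43698, Pow(Function('n')(X), -1)) = Mul(43698, Pow(80, -1)) = Mul(43698, Rational(1, 80)) = Rational(21849, 40)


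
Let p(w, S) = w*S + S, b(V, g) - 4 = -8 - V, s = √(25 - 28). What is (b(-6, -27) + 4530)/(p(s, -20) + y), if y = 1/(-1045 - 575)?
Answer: -237882957840/4199104801 + 237875616000*I*√3/4199104801 ≈ -56.651 + 98.119*I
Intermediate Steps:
y = -1/1620 (y = 1/(-1620) = -1/1620 ≈ -0.00061728)
s = I*√3 (s = √(-3) = I*√3 ≈ 1.732*I)
b(V, g) = -4 - V (b(V, g) = 4 + (-8 - V) = -4 - V)
p(w, S) = S + S*w (p(w, S) = S*w + S = S + S*w)
(b(-6, -27) + 4530)/(p(s, -20) + y) = ((-4 - 1*(-6)) + 4530)/(-20*(1 + I*√3) - 1/1620) = ((-4 + 6) + 4530)/((-20 - 20*I*√3) - 1/1620) = (2 + 4530)/(-32401/1620 - 20*I*√3) = 4532/(-32401/1620 - 20*I*√3)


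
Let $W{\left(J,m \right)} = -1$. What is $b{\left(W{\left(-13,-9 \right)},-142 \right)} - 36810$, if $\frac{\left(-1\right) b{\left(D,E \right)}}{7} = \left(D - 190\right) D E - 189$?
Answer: $154367$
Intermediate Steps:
$b{\left(D,E \right)} = 1323 - 7 D E \left(-190 + D\right)$ ($b{\left(D,E \right)} = - 7 \left(\left(D - 190\right) D E - 189\right) = - 7 \left(\left(-190 + D\right) D E - 189\right) = - 7 \left(D \left(-190 + D\right) E - 189\right) = - 7 \left(D E \left(-190 + D\right) - 189\right) = - 7 \left(-189 + D E \left(-190 + D\right)\right) = 1323 - 7 D E \left(-190 + D\right)$)
$b{\left(W{\left(-13,-9 \right)},-142 \right)} - 36810 = \left(1323 - - 994 \left(-1\right)^{2} + 1330 \left(-1\right) \left(-142\right)\right) - 36810 = \left(1323 - \left(-994\right) 1 + 188860\right) - 36810 = \left(1323 + 994 + 188860\right) - 36810 = 191177 - 36810 = 154367$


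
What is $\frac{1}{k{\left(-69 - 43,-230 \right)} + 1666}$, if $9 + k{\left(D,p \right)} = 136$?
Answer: $\frac{1}{1793} \approx 0.00055772$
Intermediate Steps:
$k{\left(D,p \right)} = 127$ ($k{\left(D,p \right)} = -9 + 136 = 127$)
$\frac{1}{k{\left(-69 - 43,-230 \right)} + 1666} = \frac{1}{127 + 1666} = \frac{1}{1793}$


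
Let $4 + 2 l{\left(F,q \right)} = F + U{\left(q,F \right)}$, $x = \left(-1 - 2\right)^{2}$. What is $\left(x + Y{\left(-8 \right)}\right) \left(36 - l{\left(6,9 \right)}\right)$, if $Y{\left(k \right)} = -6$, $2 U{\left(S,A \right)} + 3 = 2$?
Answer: $\frac{423}{4} \approx 105.75$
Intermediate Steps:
$U{\left(S,A \right)} = - \frac{1}{2}$ ($U{\left(S,A \right)} = - \frac{3}{2} + \frac{1}{2} \cdot 2 = - \frac{3}{2} + 1 = - \frac{1}{2}$)
$x = 9$ ($x = \left(-3\right)^{2} = 9$)
$l{\left(F,q \right)} = - \frac{9}{4} + \frac{F}{2}$ ($l{\left(F,q \right)} = -2 + \frac{F - \frac{1}{2}}{2} = -2 + \frac{- \frac{1}{2} + F}{2} = -2 + \left(- \frac{1}{4} + \frac{F}{2}\right) = - \frac{9}{4} + \frac{F}{2}$)
$\left(x + Y{\left(-8 \right)}\right) \left(36 - l{\left(6,9 \right)}\right) = \left(9 - 6\right) \left(36 - \left(- \frac{9}{4} + \frac{1}{2} \cdot 6\right)\right) = 3 \left(36 - \left(- \frac{9}{4} + 3\right)\right) = 3 \left(36 - \frac{3}{4}\right) = 3 \cdot \frac{141}{4} = \frac{423}{4}$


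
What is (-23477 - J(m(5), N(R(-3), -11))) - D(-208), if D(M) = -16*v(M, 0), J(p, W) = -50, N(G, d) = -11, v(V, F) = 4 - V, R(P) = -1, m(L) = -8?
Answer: -20035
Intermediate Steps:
D(M) = -64 + 16*M (D(M) = -16*(4 - M) = -64 + 16*M)
(-23477 - J(m(5), N(R(-3), -11))) - D(-208) = (-23477 - 1*(-50)) - (-64 + 16*(-208)) = (-23477 + 50) - (-64 - 3328) = -23427 - 1*(-3392) = -23427 + 3392 = -20035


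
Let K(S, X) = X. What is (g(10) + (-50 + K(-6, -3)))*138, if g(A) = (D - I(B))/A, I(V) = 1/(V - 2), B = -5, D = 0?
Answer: -255921/35 ≈ -7312.0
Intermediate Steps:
I(V) = 1/(-2 + V)
g(A) = 1/(7*A) (g(A) = (0 - 1/(-2 - 5))/A = (0 - 1/(-7))/A = (0 - 1*(-⅐))/A = (0 + ⅐)/A = 1/(7*A))
(g(10) + (-50 + K(-6, -3)))*138 = ((⅐)/10 + (-50 - 3))*138 = ((⅐)*(⅒) - 53)*138 = (1/70 - 53)*138 = -3709/70*138 = -255921/35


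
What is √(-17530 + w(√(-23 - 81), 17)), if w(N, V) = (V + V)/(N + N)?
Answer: √(-11850280 - 221*I*√26)/26 ≈ 0.0062952 - 132.4*I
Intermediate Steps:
w(N, V) = V/N (w(N, V) = (2*V)/((2*N)) = (2*V)*(1/(2*N)) = V/N)
√(-17530 + w(√(-23 - 81), 17)) = √(-17530 + 17/(√(-23 - 81))) = √(-17530 + 17/(√(-104))) = √(-17530 + 17/((2*I*√26))) = √(-17530 + 17*(-I*√26/52)) = √(-17530 - 17*I*√26/52)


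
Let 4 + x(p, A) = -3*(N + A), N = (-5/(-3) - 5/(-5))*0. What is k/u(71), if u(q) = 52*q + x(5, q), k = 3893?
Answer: 3893/3475 ≈ 1.1203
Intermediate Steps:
N = 0 (N = (-5*(-1/3) - 5*(-1/5))*0 = (5/3 + 1)*0 = (8/3)*0 = 0)
x(p, A) = -4 - 3*A (x(p, A) = -4 - 3*(0 + A) = -4 - 3*A)
u(q) = -4 + 49*q (u(q) = 52*q + (-4 - 3*q) = -4 + 49*q)
k/u(71) = 3893/(-4 + 49*71) = 3893/(-4 + 3479) = 3893/3475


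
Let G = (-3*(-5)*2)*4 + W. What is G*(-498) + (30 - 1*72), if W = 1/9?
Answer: -179572/3 ≈ -59857.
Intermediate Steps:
W = ⅑ (W = 1*(⅑) = ⅑ ≈ 0.11111)
G = 1081/9 (G = (-3*(-5)*2)*4 + ⅑ = (15*2)*4 + ⅑ = 30*4 + ⅑ = 120 + ⅑ = 1081/9 ≈ 120.11)
G*(-498) + (30 - 1*72) = (1081/9)*(-498) + (30 - 1*72) = -179446/3 + (30 - 72) = -179446/3 - 42 = -179572/3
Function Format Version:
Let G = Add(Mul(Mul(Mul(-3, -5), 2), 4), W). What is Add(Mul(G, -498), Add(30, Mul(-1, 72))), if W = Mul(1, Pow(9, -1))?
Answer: Rational(-179572, 3) ≈ -59857.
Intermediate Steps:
W = Rational(1, 9) (W = Mul(1, Rational(1, 9)) = Rational(1, 9) ≈ 0.11111)
G = Rational(1081, 9) (G = Add(Mul(Mul(Mul(-3, -5), 2), 4), Rational(1, 9)) = Add(Mul(Mul(15, 2), 4), Rational(1, 9)) = Add(Mul(30, 4), Rational(1, 9)) = Add(120, Rational(1, 9)) = Rational(1081, 9) ≈ 120.11)
Add(Mul(G, -498), Add(30, Mul(-1, 72))) = Add(Mul(Rational(1081, 9), -498), Add(30, Mul(-1, 72))) = Add(Rational(-179446, 3), Add(30, -72)) = Add(Rational(-179446, 3), -42) = Rational(-179572, 3)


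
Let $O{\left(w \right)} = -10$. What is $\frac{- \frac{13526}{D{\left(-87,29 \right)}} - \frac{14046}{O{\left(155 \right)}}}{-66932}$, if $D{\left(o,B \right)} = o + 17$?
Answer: $- \frac{13981}{585655} \approx -0.023872$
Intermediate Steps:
$D{\left(o,B \right)} = 17 + o$
$\frac{- \frac{13526}{D{\left(-87,29 \right)}} - \frac{14046}{O{\left(155 \right)}}}{-66932} = \frac{- \frac{13526}{17 - 87} - \frac{14046}{-10}}{-66932} = \left(- \frac{13526}{-70} - - \frac{7023}{5}\right) \left(- \frac{1}{66932}\right) = \left(\left(-13526\right) \left(- \frac{1}{70}\right) + \frac{7023}{5}\right) \left(- \frac{1}{66932}\right) = \left(\frac{6763}{35} + \frac{7023}{5}\right) \left(- \frac{1}{66932}\right) = \frac{55924}{35} \left(- \frac{1}{66932}\right) = - \frac{13981}{585655}$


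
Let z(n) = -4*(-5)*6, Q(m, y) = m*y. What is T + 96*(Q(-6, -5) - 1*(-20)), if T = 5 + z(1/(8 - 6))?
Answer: 4925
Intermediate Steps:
z(n) = 120 (z(n) = 20*6 = 120)
T = 125 (T = 5 + 120 = 125)
T + 96*(Q(-6, -5) - 1*(-20)) = 125 + 96*(-6*(-5) - 1*(-20)) = 125 + 96*(30 + 20) = 125 + 96*50 = 125 + 4800 = 4925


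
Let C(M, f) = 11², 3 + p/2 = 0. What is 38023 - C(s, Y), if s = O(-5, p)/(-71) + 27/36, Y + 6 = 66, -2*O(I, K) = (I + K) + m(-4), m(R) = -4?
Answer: 37902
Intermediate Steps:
p = -6 (p = -6 + 2*0 = -6 + 0 = -6)
O(I, K) = 2 - I/2 - K/2 (O(I, K) = -((I + K) - 4)/2 = -(-4 + I + K)/2 = 2 - I/2 - K/2)
Y = 60 (Y = -6 + 66 = 60)
s = 183/284 (s = (2 - ½*(-5) - ½*(-6))/(-71) + 27/36 = (2 + 5/2 + 3)*(-1/71) + 27*(1/36) = (15/2)*(-1/71) + ¾ = -15/142 + ¾ = 183/284 ≈ 0.64437)
C(M, f) = 121
38023 - C(s, Y) = 38023 - 1*121 = 38023 - 121 = 37902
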